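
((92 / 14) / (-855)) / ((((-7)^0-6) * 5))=46 / 149625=0.00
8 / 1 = 8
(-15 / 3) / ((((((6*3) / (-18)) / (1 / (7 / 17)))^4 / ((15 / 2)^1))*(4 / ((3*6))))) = -56376675 / 9604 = -5870.12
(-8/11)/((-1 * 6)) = 4/33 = 0.12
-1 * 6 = -6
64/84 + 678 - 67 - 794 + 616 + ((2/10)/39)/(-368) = 72629091/167440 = 433.76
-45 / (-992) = 45 / 992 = 0.05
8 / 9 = 0.89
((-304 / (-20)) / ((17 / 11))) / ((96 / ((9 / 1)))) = 627 / 680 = 0.92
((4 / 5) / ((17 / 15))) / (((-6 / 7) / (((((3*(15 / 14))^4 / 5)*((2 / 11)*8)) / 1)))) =-1640250 / 64141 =-25.57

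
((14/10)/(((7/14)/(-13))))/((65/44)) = -616/25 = -24.64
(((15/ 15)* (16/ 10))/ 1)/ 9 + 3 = 3.18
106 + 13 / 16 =1709 / 16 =106.81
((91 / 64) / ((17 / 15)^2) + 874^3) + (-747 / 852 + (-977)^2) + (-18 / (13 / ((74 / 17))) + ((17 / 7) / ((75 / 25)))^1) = 239692027325076061 / 358507968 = 668582148.01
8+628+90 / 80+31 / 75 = 382523 / 600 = 637.54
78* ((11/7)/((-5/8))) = -6864/35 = -196.11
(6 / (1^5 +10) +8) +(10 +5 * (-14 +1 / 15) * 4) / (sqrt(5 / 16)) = 94 / 11 - 3224 * sqrt(5) / 15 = -472.06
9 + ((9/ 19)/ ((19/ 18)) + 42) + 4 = 55.45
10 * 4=40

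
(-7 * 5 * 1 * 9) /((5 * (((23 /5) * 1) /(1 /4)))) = -315 /92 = -3.42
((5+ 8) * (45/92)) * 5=2925/92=31.79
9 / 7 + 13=100 / 7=14.29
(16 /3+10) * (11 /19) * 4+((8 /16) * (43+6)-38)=2509 /114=22.01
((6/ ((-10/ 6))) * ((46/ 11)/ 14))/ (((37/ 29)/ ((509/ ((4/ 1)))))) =-3055527/ 28490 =-107.25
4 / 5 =0.80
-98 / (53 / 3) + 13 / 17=-4309 / 901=-4.78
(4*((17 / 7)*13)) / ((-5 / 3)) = -2652 / 35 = -75.77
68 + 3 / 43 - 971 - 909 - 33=-79332 / 43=-1844.93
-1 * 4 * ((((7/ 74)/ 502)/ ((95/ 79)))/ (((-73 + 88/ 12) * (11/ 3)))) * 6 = 29862/ 1911868255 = 0.00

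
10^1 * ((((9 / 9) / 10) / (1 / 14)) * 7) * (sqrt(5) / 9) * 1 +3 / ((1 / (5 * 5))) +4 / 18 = 98 * sqrt(5) / 9 +677 / 9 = 99.57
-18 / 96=-3 / 16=-0.19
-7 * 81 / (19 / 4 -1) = -756 / 5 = -151.20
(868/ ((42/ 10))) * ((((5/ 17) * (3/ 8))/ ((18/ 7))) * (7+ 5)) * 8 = 850.98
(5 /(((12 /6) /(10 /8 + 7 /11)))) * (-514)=-106655 /44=-2423.98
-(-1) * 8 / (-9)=-8 / 9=-0.89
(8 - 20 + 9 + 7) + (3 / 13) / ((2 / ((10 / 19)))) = 4.06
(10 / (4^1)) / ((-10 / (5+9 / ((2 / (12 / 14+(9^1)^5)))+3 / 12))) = -7440429 / 112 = -66432.40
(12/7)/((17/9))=0.91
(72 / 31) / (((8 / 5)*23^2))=45 / 16399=0.00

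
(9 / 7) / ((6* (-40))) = -3 / 560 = -0.01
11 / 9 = 1.22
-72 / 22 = -36 / 11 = -3.27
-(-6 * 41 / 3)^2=-6724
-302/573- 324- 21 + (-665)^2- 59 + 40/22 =2784805901/6303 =441822.29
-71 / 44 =-1.61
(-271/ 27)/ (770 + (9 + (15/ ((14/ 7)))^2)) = -1084/ 90207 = -0.01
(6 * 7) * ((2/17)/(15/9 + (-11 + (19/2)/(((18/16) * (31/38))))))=5859/1207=4.85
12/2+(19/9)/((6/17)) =11.98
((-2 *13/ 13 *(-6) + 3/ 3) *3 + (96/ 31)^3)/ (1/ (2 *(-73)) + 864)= 298801410/ 3757926113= 0.08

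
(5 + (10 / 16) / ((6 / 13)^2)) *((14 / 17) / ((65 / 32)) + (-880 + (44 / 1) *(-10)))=-83296933 / 7956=-10469.70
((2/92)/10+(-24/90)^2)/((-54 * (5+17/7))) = -10619/58125600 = -0.00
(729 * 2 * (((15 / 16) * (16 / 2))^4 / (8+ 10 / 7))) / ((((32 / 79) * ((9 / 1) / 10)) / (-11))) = -3779409375 / 256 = -14763317.87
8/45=0.18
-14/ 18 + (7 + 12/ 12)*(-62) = -4471/ 9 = -496.78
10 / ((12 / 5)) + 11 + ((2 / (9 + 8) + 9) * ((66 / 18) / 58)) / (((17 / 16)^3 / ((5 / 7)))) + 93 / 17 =2134316995 / 101728578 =20.98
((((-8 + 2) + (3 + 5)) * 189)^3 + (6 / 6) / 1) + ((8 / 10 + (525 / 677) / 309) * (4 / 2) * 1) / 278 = 2617496475575684 / 48463045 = 54010153.01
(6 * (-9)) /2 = -27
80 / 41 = 1.95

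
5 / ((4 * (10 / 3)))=3 / 8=0.38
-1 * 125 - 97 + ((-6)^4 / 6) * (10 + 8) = 3666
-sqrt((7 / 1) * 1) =-2.65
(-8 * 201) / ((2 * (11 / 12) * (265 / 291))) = -2807568 / 2915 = -963.15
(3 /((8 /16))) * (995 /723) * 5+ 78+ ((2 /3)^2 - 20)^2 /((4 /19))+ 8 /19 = 718135084 /370899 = 1936.20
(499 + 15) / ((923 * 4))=257 / 1846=0.14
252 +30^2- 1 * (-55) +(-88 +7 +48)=1174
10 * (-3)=-30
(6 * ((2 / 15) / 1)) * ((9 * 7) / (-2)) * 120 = -3024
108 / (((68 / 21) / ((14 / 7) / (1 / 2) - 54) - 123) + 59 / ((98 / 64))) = -1.28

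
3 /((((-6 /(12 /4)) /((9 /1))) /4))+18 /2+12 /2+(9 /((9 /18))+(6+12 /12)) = -14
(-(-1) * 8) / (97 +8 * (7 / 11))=88 / 1123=0.08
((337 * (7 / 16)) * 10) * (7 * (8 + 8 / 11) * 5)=4953900 / 11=450354.55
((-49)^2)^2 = 5764801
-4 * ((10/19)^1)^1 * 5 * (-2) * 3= 1200/19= 63.16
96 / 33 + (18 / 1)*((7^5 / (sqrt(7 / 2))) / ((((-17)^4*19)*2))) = 21609*sqrt(14) / 1586899 + 32 / 11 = 2.96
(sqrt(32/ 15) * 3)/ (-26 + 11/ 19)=-76 * sqrt(30)/ 2415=-0.17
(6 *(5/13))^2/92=225/3887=0.06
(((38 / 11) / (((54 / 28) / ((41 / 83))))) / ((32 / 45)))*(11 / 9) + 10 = 206545 / 17928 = 11.52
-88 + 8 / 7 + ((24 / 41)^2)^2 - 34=-2388271374 / 19780327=-120.74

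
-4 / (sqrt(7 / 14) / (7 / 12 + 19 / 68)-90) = 2992 * sqrt(2) / 10453533 + 154880 / 3484511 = 0.04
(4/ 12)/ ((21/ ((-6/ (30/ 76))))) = -76/ 315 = -0.24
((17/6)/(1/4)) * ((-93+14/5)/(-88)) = 697/60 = 11.62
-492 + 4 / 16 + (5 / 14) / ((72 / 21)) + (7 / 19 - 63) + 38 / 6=-166575 / 304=-547.94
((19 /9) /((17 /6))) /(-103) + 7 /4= 36619 /21012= 1.74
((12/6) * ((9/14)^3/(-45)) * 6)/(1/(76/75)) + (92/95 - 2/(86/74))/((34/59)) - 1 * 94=-56796499317/595490875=-95.38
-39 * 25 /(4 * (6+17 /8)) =-30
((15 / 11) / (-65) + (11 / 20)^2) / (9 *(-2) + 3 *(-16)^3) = -16103 / 703903200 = -0.00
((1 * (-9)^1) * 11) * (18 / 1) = -1782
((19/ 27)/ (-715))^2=361/ 372683025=0.00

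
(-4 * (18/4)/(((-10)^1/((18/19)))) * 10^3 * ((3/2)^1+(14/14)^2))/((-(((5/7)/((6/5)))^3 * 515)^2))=-3556892570112/9842333984375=-0.36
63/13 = 4.85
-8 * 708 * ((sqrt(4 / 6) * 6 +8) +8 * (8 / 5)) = -589056 / 5 - 11328 * sqrt(6) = -145559.02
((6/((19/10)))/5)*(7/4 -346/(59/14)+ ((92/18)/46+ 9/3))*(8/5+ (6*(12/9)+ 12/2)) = -4265534/5605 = -761.02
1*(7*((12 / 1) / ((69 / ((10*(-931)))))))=-260680 / 23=-11333.91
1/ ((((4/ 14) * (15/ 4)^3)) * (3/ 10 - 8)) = -64/ 7425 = -0.01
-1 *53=-53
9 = 9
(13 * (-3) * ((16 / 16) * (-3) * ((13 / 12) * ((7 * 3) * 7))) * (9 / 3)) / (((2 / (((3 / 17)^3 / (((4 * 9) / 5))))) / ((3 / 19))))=10061415 / 2987104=3.37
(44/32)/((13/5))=55/104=0.53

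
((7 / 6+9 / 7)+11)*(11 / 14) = 6215 / 588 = 10.57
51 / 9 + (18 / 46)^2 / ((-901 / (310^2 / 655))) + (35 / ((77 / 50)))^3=2928206530396913 / 249316527207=11744.94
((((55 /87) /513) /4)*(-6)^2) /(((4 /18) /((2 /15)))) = 11 /1653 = 0.01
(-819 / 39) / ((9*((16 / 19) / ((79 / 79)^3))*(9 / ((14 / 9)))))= -0.48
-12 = -12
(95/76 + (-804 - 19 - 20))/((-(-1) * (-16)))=3367/64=52.61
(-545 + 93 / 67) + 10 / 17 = -618504 / 1139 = -543.02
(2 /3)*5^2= 50 /3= 16.67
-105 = -105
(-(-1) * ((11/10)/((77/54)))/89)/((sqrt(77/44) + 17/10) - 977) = -263331/29630139791 - 135 * sqrt(7)/29630139791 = -0.00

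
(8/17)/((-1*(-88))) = 1/187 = 0.01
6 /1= 6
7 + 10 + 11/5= 96/5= 19.20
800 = 800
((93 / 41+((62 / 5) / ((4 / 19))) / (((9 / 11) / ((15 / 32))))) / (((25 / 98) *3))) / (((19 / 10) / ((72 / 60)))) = 29.72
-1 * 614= -614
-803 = -803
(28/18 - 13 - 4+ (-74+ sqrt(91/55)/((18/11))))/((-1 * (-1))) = -805/9+ sqrt(5005)/90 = -88.66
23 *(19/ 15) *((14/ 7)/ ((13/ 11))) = 9614/ 195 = 49.30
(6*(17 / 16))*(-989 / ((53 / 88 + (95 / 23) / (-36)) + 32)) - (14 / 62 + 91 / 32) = -115732815861 / 587058656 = -197.14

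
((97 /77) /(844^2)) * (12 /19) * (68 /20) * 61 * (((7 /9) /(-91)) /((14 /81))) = -2715903 /237088571720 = -0.00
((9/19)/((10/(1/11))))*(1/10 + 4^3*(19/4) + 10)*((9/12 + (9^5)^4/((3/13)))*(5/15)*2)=1985735814758686294953201/41800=47505641501403978348.16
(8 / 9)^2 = 64 / 81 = 0.79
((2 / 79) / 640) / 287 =1 / 7255360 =0.00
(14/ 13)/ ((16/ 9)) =63/ 104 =0.61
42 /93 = 14 /31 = 0.45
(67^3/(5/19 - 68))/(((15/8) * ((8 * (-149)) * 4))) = 5714497/11505780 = 0.50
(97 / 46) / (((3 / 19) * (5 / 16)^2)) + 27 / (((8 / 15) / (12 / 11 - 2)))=6886651 / 75900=90.73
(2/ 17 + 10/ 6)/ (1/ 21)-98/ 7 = 399/ 17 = 23.47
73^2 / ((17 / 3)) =15987 / 17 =940.41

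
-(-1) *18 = 18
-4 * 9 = -36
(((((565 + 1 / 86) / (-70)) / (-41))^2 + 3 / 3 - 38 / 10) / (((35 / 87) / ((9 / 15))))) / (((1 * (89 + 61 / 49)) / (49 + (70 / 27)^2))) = -28308436316600993 / 11132901887580000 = -2.54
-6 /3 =-2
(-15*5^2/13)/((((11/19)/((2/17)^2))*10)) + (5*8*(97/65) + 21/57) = 47106315/785213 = 59.99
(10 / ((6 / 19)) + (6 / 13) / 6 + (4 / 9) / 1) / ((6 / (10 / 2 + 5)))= 18830 / 351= 53.65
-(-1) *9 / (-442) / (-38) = 9 / 16796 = 0.00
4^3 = 64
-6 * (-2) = 12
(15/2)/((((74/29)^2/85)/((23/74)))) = 24662325/810448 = 30.43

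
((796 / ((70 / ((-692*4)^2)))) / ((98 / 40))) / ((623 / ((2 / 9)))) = 12684.71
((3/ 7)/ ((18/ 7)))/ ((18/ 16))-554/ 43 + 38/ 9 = -9884/ 1161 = -8.51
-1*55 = -55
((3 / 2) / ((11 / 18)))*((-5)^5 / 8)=-84375 / 88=-958.81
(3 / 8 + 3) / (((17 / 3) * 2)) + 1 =353 / 272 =1.30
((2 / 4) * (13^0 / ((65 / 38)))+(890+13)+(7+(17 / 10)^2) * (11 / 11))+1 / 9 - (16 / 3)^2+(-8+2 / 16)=6840397 / 7800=876.97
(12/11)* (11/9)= 4/3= 1.33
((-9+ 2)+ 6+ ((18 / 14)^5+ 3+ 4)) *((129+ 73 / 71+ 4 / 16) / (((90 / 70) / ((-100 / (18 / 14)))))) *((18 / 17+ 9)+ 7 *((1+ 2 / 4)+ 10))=-16865527859825 / 2484006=-6789648.60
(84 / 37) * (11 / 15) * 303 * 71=35816.24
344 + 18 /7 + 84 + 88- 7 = 3581 /7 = 511.57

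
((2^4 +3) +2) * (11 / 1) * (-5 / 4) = -1155 / 4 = -288.75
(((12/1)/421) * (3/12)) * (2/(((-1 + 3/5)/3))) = -45/421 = -0.11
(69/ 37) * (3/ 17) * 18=3726/ 629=5.92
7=7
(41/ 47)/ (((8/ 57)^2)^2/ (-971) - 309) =-0.00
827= 827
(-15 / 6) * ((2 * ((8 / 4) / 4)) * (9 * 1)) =-45 / 2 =-22.50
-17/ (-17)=1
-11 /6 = -1.83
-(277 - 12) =-265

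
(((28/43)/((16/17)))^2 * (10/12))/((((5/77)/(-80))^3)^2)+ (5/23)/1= 177953294154799689264215/127581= 1394825986273815766.17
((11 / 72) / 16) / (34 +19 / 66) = 121 / 434496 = 0.00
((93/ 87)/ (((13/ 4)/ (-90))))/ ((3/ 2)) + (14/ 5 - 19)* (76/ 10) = -1346406/ 9425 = -142.85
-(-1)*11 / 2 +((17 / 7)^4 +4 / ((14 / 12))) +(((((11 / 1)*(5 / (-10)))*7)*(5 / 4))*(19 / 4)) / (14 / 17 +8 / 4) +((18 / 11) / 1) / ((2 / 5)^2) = -1096068289 / 40567296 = -27.02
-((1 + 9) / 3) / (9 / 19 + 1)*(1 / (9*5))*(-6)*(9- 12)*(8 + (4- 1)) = -209 / 21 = -9.95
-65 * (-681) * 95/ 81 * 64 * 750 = 22427600000/ 9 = 2491955555.56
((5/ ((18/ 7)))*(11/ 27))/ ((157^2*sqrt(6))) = 0.00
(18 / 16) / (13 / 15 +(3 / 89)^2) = 1.30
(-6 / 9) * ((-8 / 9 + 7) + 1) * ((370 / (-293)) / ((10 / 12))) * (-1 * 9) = -18944 / 293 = -64.66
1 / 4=0.25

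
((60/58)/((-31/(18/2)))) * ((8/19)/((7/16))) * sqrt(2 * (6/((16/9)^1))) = -51840 * sqrt(3)/119567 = -0.75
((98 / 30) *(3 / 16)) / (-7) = -7 / 80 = -0.09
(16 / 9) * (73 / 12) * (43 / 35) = 12556 / 945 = 13.29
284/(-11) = -284/11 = -25.82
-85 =-85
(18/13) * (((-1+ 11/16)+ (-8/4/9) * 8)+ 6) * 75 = 42225/104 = 406.01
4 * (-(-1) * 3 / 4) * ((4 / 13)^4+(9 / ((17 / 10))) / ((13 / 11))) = 6538146 / 485537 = 13.47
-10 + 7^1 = -3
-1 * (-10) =10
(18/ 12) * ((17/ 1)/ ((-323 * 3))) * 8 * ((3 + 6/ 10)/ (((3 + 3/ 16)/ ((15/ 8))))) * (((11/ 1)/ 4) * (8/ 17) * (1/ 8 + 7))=-1188/ 289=-4.11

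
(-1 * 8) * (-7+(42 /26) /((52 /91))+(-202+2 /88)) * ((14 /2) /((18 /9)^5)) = 412713 /1144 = 360.76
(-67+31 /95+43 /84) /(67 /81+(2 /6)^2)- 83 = -31034497 /202160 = -153.51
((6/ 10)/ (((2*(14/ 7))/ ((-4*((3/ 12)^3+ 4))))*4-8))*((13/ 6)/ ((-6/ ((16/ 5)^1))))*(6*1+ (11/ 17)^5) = 29000524813/ 61550800950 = 0.47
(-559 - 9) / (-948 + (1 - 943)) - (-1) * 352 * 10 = 3326684 / 945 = 3520.30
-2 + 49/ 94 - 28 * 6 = -15931/ 94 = -169.48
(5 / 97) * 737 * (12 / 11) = 4020 / 97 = 41.44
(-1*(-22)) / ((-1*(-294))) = 11 / 147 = 0.07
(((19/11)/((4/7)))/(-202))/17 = -133/151096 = -0.00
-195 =-195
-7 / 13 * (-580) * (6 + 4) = 40600 / 13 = 3123.08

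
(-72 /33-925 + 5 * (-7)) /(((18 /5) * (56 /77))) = -735 /2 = -367.50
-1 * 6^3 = -216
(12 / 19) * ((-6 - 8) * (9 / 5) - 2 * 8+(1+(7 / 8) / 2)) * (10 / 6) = -3181 / 76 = -41.86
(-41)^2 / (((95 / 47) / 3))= 237021 / 95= 2494.96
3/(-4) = -3/4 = -0.75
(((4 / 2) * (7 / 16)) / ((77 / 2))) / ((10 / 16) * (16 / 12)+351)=3 / 46442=0.00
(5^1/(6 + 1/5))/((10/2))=0.16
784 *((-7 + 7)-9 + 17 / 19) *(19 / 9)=-120736 / 9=-13415.11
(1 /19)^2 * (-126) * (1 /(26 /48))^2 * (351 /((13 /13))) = -1959552 /4693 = -417.55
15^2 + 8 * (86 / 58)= 6869 / 29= 236.86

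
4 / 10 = 2 / 5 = 0.40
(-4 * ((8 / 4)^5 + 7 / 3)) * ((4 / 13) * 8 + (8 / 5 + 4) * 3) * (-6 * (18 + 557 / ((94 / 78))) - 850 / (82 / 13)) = 2997788033776 / 375765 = 7977826.66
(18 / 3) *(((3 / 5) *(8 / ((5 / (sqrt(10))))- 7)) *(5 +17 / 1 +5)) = -3402 / 5 +3888 *sqrt(10) / 25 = -188.60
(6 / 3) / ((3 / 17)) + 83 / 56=2153 / 168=12.82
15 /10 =3 /2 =1.50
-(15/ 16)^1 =-15/ 16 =-0.94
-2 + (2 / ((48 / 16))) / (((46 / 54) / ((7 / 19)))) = -748 / 437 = -1.71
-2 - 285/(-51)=61/17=3.59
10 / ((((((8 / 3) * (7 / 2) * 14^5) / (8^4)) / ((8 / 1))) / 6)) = 46080 / 117649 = 0.39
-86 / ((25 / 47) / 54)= -218268 / 25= -8730.72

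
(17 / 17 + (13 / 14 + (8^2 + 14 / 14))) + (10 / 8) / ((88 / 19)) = 165577 / 2464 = 67.20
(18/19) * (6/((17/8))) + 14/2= 3125/323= 9.67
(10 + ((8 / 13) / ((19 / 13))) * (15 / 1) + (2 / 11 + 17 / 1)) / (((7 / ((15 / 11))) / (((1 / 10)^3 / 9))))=7001 / 9655800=0.00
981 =981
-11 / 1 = -11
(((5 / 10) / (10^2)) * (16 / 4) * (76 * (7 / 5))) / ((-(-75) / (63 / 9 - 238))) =-20482 / 3125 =-6.55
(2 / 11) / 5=2 / 55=0.04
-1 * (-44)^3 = 85184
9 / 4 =2.25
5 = 5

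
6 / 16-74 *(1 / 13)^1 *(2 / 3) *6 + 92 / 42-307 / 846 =-6333373 / 307944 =-20.57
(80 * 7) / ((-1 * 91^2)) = -80 / 1183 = -0.07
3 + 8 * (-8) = -61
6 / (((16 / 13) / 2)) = 39 / 4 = 9.75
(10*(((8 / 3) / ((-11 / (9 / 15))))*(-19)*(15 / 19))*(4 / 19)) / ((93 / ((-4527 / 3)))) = -482880 / 6479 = -74.53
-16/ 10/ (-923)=8/ 4615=0.00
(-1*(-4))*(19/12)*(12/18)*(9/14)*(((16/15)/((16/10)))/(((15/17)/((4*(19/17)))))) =2888/315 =9.17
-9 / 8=-1.12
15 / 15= 1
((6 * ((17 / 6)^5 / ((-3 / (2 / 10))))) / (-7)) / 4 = 1419857 / 544320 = 2.61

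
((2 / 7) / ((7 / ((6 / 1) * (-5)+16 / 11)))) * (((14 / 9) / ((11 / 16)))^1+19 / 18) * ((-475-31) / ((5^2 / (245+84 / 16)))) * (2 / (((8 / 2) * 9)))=3426839 / 3150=1087.89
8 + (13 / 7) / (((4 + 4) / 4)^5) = 1805 / 224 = 8.06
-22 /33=-2 /3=-0.67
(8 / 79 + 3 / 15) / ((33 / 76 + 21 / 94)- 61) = -25004 / 5008205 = -0.00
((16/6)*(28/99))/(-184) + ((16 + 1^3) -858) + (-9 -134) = -984.00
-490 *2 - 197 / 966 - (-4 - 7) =-936251 / 966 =-969.20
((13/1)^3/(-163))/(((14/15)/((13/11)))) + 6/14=-417657/25102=-16.64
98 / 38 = 49 / 19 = 2.58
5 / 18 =0.28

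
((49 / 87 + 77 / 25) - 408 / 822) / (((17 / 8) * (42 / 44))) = 165033088 / 106377075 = 1.55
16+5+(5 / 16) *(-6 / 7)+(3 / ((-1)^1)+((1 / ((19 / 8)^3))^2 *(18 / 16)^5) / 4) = 46723173321 / 2634569336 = 17.73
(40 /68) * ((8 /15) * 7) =112 /51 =2.20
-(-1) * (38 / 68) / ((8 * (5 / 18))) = 171 / 680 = 0.25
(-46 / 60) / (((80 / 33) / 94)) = -11891 / 400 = -29.73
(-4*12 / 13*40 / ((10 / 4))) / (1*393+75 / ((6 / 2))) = -384 / 2717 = -0.14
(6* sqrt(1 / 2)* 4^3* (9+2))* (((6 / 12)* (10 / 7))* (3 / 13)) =31680* sqrt(2) / 91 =492.33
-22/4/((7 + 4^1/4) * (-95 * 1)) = 11/1520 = 0.01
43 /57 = 0.75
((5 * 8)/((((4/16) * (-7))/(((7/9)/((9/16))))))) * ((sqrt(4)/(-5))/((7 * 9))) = 1024/5103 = 0.20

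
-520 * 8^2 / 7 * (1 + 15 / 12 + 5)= -241280 / 7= -34468.57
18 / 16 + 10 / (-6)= -13 / 24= -0.54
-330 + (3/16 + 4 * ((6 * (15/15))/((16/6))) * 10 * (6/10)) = -4413/16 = -275.81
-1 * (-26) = 26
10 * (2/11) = 1.82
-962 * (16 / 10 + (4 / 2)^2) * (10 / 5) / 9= -53872 / 45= -1197.16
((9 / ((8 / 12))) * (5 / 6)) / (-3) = -15 / 4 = -3.75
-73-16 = -89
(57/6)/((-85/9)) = -171/170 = -1.01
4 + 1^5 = 5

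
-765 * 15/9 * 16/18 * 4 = -13600/3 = -4533.33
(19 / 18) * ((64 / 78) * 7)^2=34.82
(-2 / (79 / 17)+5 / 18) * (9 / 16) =-217 / 2528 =-0.09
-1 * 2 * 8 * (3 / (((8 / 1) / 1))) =-6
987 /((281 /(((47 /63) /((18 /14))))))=15463 /7587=2.04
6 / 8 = 3 / 4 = 0.75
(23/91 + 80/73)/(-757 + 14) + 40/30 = 19716119/14807247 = 1.33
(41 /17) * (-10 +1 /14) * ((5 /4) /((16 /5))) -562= -8702859 /15232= -571.35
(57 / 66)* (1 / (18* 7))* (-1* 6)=-19 / 462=-0.04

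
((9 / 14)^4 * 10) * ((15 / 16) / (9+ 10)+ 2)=2919645 / 834176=3.50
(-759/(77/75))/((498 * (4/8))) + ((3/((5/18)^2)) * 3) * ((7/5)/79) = -5175003/5737375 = -0.90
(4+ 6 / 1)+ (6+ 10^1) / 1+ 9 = 35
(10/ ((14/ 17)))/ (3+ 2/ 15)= 1275/ 329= 3.88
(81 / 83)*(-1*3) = -243 / 83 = -2.93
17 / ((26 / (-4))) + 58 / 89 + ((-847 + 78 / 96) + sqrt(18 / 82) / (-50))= -15700975 / 18512-3*sqrt(41) / 2050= -848.16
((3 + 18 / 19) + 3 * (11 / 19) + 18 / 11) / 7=1.05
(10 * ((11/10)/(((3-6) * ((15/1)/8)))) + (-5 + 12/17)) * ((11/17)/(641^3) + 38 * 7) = -5694077714911313/3425188246605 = -1662.41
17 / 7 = 2.43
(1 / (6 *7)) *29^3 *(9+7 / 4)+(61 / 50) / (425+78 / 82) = 114468604571 / 18337200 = 6242.43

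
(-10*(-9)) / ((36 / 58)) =145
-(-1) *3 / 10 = 3 / 10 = 0.30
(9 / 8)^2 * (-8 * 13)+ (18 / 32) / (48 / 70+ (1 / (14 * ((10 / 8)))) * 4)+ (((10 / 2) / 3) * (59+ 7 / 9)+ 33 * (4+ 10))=5952889 / 13824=430.62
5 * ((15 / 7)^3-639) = -1079010 / 343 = -3145.80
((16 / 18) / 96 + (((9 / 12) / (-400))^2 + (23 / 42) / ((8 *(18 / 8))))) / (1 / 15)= 6400567 / 10752000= 0.60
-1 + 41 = 40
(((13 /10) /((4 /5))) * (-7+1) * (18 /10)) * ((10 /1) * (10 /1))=-1755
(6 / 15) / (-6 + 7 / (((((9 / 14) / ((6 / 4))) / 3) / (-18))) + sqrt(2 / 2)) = -2 / 4435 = -0.00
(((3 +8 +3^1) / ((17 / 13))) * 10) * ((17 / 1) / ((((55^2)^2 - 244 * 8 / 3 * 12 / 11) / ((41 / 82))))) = 10010 / 100649067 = 0.00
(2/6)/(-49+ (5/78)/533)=-13858/2037121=-0.01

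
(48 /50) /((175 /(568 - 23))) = 2616 /875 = 2.99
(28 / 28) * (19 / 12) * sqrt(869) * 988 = 4693 * sqrt(869) / 3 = 46114.68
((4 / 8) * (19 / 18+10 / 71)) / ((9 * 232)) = 0.00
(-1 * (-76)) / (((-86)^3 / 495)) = -9405 / 159014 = -0.06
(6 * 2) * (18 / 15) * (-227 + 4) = -16056 / 5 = -3211.20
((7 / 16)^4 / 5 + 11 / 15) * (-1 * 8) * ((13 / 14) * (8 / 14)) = -9465287 / 3010560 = -3.14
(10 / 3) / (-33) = -10 / 99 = -0.10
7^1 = 7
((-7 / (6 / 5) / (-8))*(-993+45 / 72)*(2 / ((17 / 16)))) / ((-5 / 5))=16345 / 12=1362.08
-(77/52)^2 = -5929/2704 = -2.19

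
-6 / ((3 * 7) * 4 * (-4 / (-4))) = -1 / 14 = -0.07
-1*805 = -805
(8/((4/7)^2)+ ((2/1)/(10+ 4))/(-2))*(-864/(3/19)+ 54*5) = -889542/7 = -127077.43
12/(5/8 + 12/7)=672/131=5.13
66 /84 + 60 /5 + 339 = 4925 /14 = 351.79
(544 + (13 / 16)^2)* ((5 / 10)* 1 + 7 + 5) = 3485825 / 512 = 6808.25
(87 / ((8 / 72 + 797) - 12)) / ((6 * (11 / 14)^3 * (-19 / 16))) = -2864736 / 89346037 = -0.03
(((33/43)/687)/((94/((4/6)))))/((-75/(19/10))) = -209/1041320250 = -0.00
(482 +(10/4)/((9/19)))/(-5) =-8771/90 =-97.46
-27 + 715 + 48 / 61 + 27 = 43663 / 61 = 715.79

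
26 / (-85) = -0.31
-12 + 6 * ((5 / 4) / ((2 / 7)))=57 / 4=14.25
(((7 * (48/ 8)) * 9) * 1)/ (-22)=-189/ 11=-17.18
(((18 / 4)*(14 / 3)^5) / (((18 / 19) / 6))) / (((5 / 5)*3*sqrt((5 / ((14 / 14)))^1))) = 5109328*sqrt(5) / 1215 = 9403.13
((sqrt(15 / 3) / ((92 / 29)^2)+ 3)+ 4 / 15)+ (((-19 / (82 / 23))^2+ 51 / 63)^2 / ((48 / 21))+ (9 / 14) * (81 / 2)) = 841 * sqrt(5) / 8464+ 91741091838629 / 227869367040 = 402.83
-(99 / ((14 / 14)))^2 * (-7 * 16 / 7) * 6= 940896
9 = 9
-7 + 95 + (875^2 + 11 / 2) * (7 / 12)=446705.79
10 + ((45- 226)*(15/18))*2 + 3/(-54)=-5251/18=-291.72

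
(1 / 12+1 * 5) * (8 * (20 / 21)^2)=48800 / 1323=36.89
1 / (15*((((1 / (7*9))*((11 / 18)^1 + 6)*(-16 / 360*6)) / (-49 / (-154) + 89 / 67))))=-3.92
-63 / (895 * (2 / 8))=-252 / 895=-0.28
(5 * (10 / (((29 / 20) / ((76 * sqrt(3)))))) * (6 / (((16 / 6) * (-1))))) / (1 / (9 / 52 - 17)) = 37406250 * sqrt(3) / 377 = 171855.51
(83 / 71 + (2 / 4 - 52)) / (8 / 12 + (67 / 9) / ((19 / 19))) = -64323 / 10366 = -6.21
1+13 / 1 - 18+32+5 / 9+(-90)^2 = 8128.56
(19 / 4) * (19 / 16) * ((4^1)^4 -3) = 1427.08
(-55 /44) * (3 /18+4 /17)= -0.50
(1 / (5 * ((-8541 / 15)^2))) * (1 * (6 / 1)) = 10 / 2701803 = 0.00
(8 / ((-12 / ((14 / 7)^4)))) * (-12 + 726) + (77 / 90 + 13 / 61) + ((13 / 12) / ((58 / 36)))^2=-70313471441 / 9234180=-7614.48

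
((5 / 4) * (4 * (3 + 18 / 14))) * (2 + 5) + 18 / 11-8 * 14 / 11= 1556 / 11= 141.45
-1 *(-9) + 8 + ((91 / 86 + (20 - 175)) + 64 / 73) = -854217 / 6278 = -136.07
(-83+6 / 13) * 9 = -742.85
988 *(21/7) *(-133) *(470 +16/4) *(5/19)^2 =-12940200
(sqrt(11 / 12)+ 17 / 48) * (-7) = -7 * sqrt(33) / 6 -119 / 48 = -9.18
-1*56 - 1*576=-632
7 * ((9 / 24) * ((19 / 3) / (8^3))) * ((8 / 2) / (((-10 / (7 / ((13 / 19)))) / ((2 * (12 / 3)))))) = -17689 / 16640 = -1.06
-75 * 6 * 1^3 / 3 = -150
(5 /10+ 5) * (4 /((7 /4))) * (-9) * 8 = -6336 /7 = -905.14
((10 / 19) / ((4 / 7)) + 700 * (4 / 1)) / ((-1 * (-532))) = 15205 / 2888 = 5.26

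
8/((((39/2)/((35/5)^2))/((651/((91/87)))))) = 2114448/169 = 12511.53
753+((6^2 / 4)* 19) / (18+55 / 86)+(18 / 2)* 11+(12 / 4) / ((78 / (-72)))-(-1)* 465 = 1323.40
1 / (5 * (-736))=-0.00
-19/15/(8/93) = -589/40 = -14.72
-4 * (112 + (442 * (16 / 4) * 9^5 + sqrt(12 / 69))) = -417594976 - 8 * sqrt(23) / 23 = -417594977.67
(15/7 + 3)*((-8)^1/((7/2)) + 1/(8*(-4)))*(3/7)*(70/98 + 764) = -75011589/19208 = -3905.23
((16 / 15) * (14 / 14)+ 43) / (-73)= -661 / 1095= -0.60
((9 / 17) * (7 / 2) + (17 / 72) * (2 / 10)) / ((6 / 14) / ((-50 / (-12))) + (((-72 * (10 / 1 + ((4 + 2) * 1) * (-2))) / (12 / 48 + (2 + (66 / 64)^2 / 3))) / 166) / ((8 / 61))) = 4290345115 / 5966434512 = 0.72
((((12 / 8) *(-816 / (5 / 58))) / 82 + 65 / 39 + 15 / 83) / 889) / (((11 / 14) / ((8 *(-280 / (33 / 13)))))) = 801988096 / 3705867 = 216.41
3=3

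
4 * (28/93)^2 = 3136/8649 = 0.36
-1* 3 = -3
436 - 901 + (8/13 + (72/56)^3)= -2061214/4459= -462.26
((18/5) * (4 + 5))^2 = 26244/25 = 1049.76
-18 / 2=-9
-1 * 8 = -8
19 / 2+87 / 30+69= 407 / 5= 81.40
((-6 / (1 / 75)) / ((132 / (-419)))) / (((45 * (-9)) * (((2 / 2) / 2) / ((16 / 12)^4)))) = -536320 / 24057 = -22.29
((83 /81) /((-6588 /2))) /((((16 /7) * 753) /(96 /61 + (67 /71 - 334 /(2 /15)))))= 1574256103 /3480581159208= 0.00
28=28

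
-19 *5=-95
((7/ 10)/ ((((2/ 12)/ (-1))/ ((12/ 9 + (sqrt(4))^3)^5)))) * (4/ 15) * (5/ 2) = -240945152/ 1215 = -198308.77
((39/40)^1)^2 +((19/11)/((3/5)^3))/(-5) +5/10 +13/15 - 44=-20567623/475200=-43.28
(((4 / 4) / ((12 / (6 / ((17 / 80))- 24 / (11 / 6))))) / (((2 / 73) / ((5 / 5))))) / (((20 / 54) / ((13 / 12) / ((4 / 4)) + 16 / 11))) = 2597121 / 8228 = 315.64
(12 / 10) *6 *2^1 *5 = 72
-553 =-553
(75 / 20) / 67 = 15 / 268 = 0.06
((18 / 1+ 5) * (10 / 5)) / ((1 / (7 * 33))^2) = 2454606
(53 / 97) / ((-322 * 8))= -53 / 249872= -0.00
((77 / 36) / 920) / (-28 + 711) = 77 / 22620960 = 0.00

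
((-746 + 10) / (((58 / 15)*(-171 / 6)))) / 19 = 3680 / 10469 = 0.35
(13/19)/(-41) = -13/779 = -0.02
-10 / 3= -3.33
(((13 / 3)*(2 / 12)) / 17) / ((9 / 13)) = 169 / 2754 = 0.06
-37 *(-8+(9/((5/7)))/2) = 629/10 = 62.90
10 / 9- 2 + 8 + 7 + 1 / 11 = 1406 / 99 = 14.20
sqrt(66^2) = 66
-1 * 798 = -798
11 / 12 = 0.92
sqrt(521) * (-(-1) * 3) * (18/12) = 102.71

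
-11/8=-1.38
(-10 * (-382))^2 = 14592400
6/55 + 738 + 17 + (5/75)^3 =755.11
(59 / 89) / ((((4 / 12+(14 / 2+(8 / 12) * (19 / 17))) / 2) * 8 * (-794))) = -3009 / 116457568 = -0.00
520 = 520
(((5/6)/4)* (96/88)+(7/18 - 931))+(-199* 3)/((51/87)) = -3279823/1683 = -1948.80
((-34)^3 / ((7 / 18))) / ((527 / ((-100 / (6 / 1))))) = 693600 / 217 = 3196.31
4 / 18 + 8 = 74 / 9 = 8.22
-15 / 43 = -0.35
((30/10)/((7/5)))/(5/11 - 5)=-33/70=-0.47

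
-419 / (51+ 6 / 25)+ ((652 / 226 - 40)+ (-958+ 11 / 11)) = -145084810 / 144753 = -1002.29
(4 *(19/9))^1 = 8.44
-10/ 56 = -5/ 28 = -0.18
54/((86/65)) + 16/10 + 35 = 16644/215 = 77.41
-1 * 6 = -6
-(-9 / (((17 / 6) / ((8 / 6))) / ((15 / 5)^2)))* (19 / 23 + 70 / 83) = 2065176 / 32453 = 63.64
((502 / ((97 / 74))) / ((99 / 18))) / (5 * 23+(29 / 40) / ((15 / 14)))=22288800 / 37028101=0.60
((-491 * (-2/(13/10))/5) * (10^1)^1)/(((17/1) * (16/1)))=2455/442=5.55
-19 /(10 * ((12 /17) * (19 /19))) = -2.69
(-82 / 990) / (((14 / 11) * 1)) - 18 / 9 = -1301 / 630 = -2.07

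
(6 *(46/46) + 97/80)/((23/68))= 9809/460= 21.32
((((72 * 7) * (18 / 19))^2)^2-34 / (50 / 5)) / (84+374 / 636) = 10769840970900435714 / 17527522895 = 614453111.00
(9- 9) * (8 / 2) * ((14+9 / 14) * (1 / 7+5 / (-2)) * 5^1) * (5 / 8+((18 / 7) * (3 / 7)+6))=0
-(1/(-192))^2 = -1/36864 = -0.00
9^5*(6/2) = 177147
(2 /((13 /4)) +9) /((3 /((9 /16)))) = 375 /208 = 1.80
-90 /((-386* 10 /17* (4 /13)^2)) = 25857 /6176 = 4.19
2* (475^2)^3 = 22971621582031250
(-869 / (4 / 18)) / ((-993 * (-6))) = -869 / 1324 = -0.66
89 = 89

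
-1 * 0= 0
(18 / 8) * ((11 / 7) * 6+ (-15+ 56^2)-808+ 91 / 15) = 183369 / 35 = 5239.11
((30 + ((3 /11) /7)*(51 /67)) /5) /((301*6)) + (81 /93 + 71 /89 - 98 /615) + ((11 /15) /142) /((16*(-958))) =2891765863415628259 /1911663381193276480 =1.51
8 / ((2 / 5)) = 20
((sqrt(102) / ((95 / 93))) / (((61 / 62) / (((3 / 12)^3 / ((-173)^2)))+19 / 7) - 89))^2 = 20770910811 / 754601326618591425800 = 0.00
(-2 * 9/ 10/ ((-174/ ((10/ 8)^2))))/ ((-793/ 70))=-525/ 367952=-0.00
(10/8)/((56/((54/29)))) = 135/3248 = 0.04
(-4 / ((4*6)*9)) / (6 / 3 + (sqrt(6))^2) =-1 / 432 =-0.00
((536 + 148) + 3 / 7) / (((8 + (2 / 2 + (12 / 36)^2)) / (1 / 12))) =14373 / 2296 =6.26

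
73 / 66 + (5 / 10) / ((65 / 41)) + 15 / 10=12533 / 4290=2.92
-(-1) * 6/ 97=6/ 97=0.06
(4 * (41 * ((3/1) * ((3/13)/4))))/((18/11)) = 451/26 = 17.35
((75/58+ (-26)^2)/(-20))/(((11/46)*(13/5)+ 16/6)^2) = -935131815/298604938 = -3.13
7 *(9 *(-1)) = -63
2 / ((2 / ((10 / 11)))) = 10 / 11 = 0.91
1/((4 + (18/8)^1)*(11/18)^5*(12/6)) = 3779136/4026275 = 0.94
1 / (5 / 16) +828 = 4156 / 5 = 831.20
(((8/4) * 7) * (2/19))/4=7/19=0.37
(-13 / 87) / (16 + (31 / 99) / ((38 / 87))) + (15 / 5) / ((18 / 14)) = 4239187 / 1823781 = 2.32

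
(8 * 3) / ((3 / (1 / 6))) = 1.33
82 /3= 27.33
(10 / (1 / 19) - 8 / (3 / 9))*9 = 1494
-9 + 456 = 447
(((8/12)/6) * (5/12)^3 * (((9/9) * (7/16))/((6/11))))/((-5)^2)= 385/1492992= 0.00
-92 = -92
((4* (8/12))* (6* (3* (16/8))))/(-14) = -48/7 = -6.86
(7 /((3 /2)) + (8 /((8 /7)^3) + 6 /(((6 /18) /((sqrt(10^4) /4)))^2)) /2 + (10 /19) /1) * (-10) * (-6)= 615887195 /608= 1012972.36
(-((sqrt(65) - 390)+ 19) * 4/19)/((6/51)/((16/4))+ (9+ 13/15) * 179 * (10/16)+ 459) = 37842/757207 - 102 * sqrt(65)/757207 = 0.05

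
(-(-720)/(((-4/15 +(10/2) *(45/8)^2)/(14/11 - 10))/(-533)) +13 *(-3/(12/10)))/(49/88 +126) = 21731149420/129890831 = 167.30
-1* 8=-8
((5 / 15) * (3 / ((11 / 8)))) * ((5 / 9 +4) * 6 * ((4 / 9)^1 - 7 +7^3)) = 1986368 / 297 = 6688.11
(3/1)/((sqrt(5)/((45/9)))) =3* sqrt(5) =6.71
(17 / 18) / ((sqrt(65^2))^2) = 17 / 76050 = 0.00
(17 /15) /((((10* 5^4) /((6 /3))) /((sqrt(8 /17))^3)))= 16* sqrt(34) /796875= 0.00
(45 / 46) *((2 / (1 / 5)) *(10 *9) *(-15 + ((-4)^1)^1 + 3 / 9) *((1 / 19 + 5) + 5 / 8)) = -40776750 / 437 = -93310.64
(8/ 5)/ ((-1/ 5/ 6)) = -48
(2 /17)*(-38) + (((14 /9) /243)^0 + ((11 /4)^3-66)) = -52957 /1088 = -48.67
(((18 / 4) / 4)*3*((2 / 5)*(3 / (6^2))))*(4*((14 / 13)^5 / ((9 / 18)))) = 2420208 / 1856465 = 1.30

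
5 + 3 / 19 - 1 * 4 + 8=174 / 19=9.16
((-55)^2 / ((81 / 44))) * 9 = 133100 / 9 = 14788.89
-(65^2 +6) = -4231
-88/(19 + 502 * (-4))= 88/1989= 0.04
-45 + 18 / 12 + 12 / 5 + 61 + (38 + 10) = 679 / 10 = 67.90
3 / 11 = 0.27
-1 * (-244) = 244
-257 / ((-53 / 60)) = 15420 / 53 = 290.94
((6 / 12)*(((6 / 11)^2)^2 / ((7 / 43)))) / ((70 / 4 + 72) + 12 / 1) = 55728 / 20804861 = 0.00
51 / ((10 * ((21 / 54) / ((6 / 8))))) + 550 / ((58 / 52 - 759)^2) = 3055561631 / 310629620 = 9.84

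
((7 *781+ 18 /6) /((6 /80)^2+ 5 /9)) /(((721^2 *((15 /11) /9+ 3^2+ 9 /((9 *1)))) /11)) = 5718556800 /281455953107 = 0.02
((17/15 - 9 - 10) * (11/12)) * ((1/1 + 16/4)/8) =-10.24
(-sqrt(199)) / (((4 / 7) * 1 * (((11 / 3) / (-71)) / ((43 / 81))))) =21371 * sqrt(199) / 1188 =253.77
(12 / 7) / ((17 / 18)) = 216 / 119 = 1.82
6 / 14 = 3 / 7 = 0.43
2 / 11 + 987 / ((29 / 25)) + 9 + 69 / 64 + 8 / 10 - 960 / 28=591395793 / 714560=827.64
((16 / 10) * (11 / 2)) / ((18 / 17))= 8.31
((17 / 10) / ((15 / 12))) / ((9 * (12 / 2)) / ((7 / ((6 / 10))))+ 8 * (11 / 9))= 1071 / 11345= 0.09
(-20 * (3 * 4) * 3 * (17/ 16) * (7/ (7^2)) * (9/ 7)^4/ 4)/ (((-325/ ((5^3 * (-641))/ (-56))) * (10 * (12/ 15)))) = 16086423825/ 391535872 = 41.09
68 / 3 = 22.67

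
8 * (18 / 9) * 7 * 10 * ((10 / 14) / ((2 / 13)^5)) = 9282325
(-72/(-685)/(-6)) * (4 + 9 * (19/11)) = -516/1507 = -0.34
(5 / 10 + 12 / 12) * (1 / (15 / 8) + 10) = 15.80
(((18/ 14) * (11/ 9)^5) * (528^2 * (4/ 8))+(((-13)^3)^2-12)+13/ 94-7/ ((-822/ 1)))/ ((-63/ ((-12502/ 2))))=3318561251610523/ 6291999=527425584.72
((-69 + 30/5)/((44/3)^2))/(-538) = 567/1041568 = 0.00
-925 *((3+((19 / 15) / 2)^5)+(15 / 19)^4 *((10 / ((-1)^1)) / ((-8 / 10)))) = -932415996867823 / 126672012000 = -7360.87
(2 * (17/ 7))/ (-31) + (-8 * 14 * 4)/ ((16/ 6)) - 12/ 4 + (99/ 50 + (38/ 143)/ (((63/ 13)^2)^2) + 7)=-43558578844601/ 268587985050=-162.18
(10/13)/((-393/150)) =-500/1703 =-0.29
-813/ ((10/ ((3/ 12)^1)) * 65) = -813/ 2600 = -0.31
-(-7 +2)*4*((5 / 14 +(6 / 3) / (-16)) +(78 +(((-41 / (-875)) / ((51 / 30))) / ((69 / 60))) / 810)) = 3468767587 / 2216970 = 1564.64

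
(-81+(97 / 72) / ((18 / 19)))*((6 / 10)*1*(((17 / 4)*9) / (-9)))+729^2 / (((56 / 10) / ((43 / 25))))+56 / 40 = 1976881103 / 12096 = 163432.63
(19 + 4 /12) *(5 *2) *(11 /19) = 6380 /57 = 111.93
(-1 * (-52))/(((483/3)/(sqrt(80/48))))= 52 * sqrt(15)/483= 0.42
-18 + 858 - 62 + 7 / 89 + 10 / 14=778.79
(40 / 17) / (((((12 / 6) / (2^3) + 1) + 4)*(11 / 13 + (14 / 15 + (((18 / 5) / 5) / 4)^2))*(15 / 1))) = 1040000 / 63067263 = 0.02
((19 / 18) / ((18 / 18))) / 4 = 19 / 72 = 0.26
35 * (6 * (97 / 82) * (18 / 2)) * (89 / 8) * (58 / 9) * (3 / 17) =78862455 / 2788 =28286.39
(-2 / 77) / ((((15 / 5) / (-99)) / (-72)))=-432 / 7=-61.71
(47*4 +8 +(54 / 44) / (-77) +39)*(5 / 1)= 1174.92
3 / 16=0.19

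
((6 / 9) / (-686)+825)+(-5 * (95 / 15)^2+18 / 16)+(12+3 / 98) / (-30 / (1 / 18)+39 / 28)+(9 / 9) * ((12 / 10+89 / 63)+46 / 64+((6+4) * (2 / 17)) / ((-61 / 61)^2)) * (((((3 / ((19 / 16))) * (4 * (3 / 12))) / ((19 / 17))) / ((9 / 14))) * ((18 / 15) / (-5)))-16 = 1131147266674891 / 1867374663000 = 605.74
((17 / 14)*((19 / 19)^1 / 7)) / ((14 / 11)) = 187 / 1372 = 0.14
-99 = -99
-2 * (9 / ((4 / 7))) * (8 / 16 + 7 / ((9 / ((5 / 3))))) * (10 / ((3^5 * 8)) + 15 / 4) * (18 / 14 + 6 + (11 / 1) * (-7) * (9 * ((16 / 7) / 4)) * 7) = 1141988275 / 1944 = 587442.53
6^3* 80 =17280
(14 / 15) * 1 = 14 / 15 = 0.93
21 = 21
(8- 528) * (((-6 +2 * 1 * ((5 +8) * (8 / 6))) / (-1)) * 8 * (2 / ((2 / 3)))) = 357760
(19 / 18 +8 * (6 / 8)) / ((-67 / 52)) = -3302 / 603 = -5.48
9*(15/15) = 9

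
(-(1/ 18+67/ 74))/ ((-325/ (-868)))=-55552/ 21645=-2.57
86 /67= 1.28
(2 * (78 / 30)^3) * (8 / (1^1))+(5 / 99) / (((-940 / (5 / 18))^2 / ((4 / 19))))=281.22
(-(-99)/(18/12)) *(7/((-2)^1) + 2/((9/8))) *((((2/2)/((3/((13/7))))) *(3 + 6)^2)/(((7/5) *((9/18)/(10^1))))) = -3989700/49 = -81422.45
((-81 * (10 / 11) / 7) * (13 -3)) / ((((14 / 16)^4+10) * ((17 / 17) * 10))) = -3317760 / 3338797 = -0.99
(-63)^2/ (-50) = -3969/ 50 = -79.38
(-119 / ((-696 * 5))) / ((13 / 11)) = 1309 / 45240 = 0.03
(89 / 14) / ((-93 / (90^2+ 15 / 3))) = -721345 / 1302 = -554.03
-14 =-14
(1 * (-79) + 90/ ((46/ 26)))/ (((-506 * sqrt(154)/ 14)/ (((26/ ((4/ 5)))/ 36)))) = 42055 * sqrt(154)/ 9217296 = 0.06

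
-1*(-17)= 17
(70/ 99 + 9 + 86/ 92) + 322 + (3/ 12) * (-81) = 2845265/ 9108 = 312.39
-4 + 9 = 5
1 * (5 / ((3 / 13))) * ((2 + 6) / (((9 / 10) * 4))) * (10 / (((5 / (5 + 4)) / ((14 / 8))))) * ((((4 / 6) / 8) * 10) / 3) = 11375 / 27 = 421.30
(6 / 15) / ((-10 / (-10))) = 0.40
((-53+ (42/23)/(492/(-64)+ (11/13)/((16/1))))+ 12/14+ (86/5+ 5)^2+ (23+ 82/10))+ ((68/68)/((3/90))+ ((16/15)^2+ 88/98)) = 10141295812/20133855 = 503.69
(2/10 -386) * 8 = -15432/5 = -3086.40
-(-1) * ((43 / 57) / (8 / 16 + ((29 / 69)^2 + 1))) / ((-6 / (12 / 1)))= -272964 / 303335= -0.90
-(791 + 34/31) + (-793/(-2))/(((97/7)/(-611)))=-18274.89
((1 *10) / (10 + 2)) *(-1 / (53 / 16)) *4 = -160 / 159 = -1.01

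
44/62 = 22/31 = 0.71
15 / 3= 5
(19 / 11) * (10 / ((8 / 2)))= 95 / 22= 4.32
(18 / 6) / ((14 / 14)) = 3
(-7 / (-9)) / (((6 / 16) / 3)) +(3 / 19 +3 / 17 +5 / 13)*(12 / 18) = 253258 / 37791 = 6.70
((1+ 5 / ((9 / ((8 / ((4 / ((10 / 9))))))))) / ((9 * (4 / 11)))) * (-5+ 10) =9955 / 2916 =3.41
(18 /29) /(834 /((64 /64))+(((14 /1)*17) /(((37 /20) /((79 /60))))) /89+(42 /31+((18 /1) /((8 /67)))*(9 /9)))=22049928 /35098871999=0.00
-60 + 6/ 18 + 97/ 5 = -604/ 15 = -40.27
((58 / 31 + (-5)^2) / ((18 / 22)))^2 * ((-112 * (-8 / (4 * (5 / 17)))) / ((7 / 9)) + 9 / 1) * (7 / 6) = 35851162963 / 28830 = 1243536.70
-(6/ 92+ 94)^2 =-18722929/ 2116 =-8848.27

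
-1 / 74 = -0.01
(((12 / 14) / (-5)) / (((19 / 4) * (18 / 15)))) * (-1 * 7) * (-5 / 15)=-4 / 57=-0.07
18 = 18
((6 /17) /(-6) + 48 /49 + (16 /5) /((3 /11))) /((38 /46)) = 3636599 /237405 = 15.32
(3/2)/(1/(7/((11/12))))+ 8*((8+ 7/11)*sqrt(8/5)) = 126/11+ 304*sqrt(10)/11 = 98.85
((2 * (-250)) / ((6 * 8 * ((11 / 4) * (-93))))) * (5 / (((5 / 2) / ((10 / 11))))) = 2500 / 33759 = 0.07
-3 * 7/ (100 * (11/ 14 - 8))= 147/ 5050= 0.03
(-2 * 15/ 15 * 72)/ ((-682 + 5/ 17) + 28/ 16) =0.21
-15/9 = -5/3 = -1.67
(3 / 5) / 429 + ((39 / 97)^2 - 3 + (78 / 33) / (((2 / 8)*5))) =-0.95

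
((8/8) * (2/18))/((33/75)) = 0.25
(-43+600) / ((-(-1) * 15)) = 557 / 15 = 37.13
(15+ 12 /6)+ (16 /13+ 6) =315 /13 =24.23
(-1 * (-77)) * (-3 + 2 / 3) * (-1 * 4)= 2156 / 3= 718.67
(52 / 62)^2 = 676 / 961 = 0.70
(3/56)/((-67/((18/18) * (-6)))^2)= 27/62846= 0.00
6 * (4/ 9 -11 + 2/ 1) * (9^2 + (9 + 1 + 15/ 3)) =-4928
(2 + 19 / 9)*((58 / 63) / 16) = 1073 / 4536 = 0.24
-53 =-53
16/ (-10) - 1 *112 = -568/ 5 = -113.60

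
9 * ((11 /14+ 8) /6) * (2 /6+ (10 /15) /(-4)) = 123 /56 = 2.20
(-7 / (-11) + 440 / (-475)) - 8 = -8663 / 1045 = -8.29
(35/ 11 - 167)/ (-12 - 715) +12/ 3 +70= 593580/ 7997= 74.23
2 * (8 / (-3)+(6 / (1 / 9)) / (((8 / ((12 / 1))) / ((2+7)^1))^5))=1162261339 / 24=48427555.79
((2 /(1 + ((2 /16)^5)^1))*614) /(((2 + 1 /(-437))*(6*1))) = 8792244224 /85822011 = 102.45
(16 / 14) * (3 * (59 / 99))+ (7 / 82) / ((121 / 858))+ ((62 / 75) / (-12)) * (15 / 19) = 4668283 / 1799490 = 2.59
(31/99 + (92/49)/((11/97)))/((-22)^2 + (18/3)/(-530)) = 21686275/622174707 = 0.03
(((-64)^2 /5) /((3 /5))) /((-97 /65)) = -266240 /291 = -914.91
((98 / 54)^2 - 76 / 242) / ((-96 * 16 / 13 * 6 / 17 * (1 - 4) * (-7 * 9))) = -58082999 / 153644553216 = -0.00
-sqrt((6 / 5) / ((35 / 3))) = -3 * sqrt(14) / 35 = -0.32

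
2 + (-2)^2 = 6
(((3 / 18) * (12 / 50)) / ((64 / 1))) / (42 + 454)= 1 / 793600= 0.00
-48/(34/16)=-384/17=-22.59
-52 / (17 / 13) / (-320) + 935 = 935.12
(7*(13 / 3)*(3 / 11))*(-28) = -2548 / 11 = -231.64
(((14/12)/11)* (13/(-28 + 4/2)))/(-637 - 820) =7/192324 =0.00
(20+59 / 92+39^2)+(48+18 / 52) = 1901625 / 1196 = 1589.99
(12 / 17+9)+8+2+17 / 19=6654 / 323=20.60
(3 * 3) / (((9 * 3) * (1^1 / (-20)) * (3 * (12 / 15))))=-25 / 9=-2.78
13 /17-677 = -676.24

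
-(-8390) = 8390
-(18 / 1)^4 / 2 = -52488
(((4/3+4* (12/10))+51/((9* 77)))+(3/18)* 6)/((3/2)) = 16648/3465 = 4.80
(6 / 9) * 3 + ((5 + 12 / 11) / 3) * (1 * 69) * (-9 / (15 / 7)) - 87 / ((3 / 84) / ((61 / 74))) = -5279677 / 2035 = -2594.44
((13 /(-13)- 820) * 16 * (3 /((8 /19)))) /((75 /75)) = -93594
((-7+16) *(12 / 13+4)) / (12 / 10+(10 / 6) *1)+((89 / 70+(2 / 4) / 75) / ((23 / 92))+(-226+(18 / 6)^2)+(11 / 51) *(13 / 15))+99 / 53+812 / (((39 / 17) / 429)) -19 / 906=36329998174972681 / 239565403350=151649.60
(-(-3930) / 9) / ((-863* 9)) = -1310 / 23301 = -0.06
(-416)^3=-71991296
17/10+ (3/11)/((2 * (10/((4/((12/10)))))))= 96/55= 1.75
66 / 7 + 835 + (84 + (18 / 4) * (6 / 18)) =13019 / 14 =929.93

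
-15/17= -0.88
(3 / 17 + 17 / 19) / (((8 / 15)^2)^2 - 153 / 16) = -280260000 / 2480668747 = -0.11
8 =8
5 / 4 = 1.25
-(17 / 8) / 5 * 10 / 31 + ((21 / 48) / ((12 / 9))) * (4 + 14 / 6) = 3851 / 1984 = 1.94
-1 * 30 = -30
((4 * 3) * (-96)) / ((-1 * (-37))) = -1152 / 37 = -31.14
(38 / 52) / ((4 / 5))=95 / 104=0.91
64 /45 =1.42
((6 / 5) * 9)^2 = 2916 / 25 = 116.64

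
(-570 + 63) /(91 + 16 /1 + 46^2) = -13 /57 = -0.23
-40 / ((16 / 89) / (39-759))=160200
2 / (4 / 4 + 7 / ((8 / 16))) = 2 / 15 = 0.13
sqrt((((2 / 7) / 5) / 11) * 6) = 2 * sqrt(1155) / 385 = 0.18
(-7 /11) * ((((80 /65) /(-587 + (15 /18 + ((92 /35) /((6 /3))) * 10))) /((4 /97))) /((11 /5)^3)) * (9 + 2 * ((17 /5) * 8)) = 904020600 /4580744311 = 0.20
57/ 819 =19/ 273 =0.07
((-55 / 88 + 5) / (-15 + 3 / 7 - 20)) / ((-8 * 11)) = 245 / 170368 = 0.00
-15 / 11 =-1.36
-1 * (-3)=3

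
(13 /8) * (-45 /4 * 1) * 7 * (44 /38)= -45045 /304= -148.17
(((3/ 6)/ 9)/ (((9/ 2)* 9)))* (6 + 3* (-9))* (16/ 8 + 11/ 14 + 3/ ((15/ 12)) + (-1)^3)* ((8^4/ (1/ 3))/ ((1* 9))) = -600064/ 3645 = -164.63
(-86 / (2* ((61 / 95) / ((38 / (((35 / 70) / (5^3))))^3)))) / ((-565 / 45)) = 31521391875000000 / 6893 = 4572956894675.76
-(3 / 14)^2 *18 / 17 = -81 / 1666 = -0.05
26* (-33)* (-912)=782496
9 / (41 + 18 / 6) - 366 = -365.80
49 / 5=9.80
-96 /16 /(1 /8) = -48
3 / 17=0.18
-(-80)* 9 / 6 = 120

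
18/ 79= 0.23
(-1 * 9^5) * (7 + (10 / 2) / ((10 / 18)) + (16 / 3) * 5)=-2519424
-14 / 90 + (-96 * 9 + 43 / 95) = -738466 / 855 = -863.70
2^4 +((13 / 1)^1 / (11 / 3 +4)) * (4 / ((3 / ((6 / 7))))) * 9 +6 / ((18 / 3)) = 5545 / 161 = 34.44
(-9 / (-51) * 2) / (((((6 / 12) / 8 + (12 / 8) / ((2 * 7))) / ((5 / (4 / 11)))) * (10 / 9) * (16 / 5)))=10395 / 1292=8.05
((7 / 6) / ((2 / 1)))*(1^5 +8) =21 / 4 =5.25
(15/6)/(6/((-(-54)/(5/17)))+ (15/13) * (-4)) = -1989/3646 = -0.55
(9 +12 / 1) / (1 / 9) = 189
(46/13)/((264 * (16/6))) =23/4576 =0.01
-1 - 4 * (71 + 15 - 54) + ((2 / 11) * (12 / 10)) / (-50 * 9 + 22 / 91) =-72596313 / 562760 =-129.00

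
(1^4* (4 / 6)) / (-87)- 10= -2612 / 261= -10.01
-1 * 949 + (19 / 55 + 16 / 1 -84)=-55916 / 55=-1016.65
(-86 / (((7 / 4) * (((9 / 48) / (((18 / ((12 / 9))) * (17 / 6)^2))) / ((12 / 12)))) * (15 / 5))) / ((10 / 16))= -1590656 / 105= -15149.10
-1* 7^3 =-343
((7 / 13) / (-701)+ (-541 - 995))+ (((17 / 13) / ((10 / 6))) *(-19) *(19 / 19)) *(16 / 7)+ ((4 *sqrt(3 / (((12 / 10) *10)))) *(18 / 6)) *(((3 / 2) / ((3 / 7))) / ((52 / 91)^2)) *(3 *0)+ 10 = -497593879 / 318955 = -1560.08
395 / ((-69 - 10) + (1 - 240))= -395 / 318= -1.24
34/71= 0.48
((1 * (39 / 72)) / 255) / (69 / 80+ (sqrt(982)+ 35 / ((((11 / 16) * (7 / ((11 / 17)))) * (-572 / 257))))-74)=-6045873262 / 177041002937561-723076640 * sqrt(982) / 1593369026438049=-0.00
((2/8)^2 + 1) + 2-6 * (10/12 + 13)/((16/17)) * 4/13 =-5007/208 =-24.07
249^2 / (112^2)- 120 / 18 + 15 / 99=-650927 / 413952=-1.57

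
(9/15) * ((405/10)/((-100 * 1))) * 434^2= -11442627/250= -45770.51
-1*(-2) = 2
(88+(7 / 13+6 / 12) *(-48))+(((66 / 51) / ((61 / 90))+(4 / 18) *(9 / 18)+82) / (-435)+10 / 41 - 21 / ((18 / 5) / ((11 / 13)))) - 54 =-89721029843 / 4327805430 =-20.73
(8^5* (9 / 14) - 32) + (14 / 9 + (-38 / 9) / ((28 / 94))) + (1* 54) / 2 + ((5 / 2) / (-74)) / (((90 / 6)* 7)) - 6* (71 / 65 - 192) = 4483423727 / 202020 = 22192.97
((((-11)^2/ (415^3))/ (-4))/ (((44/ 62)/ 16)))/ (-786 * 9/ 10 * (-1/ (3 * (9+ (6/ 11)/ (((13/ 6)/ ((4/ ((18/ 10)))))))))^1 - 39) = 466147/ 700210360200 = 0.00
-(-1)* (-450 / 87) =-150 / 29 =-5.17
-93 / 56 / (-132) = 31 / 2464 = 0.01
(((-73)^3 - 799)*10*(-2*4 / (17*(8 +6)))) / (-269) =-2227520 / 4573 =-487.10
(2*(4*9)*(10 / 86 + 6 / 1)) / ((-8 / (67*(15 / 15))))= -158589 / 43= -3688.12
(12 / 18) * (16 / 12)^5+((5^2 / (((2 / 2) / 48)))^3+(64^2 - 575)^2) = 1268749736537 / 729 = 1740397443.81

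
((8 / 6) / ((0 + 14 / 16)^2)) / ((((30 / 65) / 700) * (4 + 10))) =83200 / 441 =188.66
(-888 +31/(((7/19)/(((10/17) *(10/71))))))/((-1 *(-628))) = -1860953/1326493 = -1.40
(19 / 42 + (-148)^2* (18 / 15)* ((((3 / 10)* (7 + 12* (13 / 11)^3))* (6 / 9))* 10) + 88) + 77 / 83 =32696150253413 / 23199330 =1409357.52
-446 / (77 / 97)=-43262 / 77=-561.84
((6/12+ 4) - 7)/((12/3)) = -5/8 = -0.62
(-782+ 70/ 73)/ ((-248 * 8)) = 0.39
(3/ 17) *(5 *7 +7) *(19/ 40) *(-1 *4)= -1197/ 85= -14.08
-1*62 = -62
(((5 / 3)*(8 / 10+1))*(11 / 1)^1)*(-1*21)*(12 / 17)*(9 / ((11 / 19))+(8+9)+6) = -320544 / 17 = -18855.53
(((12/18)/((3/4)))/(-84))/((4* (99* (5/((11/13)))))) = -1/221130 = -0.00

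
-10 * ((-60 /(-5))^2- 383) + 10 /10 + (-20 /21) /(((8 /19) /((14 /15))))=21500 /9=2388.89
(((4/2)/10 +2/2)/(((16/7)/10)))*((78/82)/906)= 273/49528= 0.01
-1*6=-6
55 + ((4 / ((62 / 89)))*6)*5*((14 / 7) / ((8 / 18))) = 25735 / 31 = 830.16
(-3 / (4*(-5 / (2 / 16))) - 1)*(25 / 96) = -785 / 3072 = -0.26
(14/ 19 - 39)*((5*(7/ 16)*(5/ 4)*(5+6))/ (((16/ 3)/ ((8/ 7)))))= -599775/ 2432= -246.62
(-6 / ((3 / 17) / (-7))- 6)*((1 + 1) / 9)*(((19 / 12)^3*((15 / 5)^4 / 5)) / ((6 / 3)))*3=4972.78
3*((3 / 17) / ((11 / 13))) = 0.63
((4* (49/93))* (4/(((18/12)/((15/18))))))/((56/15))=350/279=1.25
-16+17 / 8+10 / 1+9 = 41 / 8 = 5.12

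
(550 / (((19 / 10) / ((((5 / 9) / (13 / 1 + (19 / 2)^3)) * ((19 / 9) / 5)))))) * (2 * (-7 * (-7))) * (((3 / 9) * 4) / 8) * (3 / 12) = 49000 / 153819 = 0.32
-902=-902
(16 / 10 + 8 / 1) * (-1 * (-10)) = 96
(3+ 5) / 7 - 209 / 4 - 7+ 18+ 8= -899 / 28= -32.11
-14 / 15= -0.93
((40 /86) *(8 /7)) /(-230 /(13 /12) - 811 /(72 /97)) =-149760 /367638691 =-0.00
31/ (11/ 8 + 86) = 248/ 699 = 0.35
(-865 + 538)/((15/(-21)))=457.80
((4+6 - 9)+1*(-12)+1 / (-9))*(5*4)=-2000 / 9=-222.22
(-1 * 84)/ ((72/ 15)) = -35/ 2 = -17.50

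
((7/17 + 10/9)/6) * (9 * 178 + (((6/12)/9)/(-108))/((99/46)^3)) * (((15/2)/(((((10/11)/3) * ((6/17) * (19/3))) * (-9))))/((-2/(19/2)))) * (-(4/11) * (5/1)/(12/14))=-5040.24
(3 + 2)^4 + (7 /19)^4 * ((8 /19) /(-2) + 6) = 1547825985 /2476099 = 625.11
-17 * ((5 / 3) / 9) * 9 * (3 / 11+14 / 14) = -1190 / 33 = -36.06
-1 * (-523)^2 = -273529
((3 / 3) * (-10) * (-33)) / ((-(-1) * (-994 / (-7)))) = 165 / 71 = 2.32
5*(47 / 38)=235 / 38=6.18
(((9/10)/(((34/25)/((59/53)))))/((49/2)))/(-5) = -531/88298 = -0.01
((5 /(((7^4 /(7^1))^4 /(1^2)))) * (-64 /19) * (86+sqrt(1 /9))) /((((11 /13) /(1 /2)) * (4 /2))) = -38480 /1239783867861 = -0.00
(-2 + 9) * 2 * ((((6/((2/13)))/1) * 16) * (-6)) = -52416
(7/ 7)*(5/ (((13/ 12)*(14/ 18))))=540/ 91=5.93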